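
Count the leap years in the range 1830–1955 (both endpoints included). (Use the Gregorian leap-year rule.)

30

Multiples of 4 in [1830,1955]: 31.
Of those, multiples of 100: 1 (not leap unless ÷400).
Multiples of 400: 0.
Leap years = 31 − 1 + 0 = 30.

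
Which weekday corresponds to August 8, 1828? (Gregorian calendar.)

Friday

Doomsday rule: the anchor day for the 1800s is Friday. For year 28: 28÷12 = 2 r 4, and 4÷4 = 1, so 2+4+1 = 7.
Friday + 7 ≡ Friday — that's 1828's doomsday.
In August the doomsday date is Aug 8.
Aug 8 is the doomsday itself: Friday.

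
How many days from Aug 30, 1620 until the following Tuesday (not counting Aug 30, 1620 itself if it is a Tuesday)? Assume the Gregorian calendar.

Aug 30, 1620 is a Sunday.
From Sunday to the next Tuesday is 2 days.

2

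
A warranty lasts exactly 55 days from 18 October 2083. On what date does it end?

Oct has 31 days: +14 → Nov 1, 2083 (41 left).
Nov has 30 days: +30 → Dec 1, 2083 (11 left).
+11 → Dec 12, 2083.

December 12, 2083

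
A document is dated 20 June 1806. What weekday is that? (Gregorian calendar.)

Doomsday rule: the anchor day for the 1800s is Friday. For year 06: 6÷12 = 0 r 6, and 6÷4 = 1, so 0+6+1 = 7.
Friday + 7 ≡ Friday — that's 1806's doomsday.
In June the doomsday date is Jun 6.
Jun 20 is 14 days after Jun 6; 14 mod 7 = 0, so Friday + 0 = Friday.

Friday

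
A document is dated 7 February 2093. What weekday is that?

Doomsday rule: the anchor day for the 2000s is Tuesday. For year 93: 93÷12 = 7 r 9, and 9÷4 = 2, so 7+9+2 = 18.
Tuesday + 18 ≡ Saturday — that's 2093's doomsday.
In February the doomsday date is Feb 28 (2093 is not a leap year).
Feb 7 is 21 days before Feb 28; 21 mod 7 = 0, so Saturday − 0 = Saturday.

Saturday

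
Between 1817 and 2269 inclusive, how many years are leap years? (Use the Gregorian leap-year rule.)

Multiples of 4 in [1817,2269]: 113.
Of those, multiples of 100: 4 (not leap unless ÷400).
Multiples of 400: 1.
Leap years = 113 − 4 + 1 = 110.

110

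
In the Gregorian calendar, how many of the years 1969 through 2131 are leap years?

39

Multiples of 4 in [1969,2131]: 40.
Of those, multiples of 100: 2 (not leap unless ÷400).
Multiples of 400: 1.
Leap years = 40 − 2 + 1 = 39.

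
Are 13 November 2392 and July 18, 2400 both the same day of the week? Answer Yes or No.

From Nov 13, 2392 to Jul 18, 2400 is 2804 days.
2804 mod 7 = 4, so they are different weekdays.
(Nov 13, 2392 is a Friday; Jul 18, 2400 is a Tuesday.)

No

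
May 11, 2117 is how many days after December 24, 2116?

Dec 24, 2116 → Jan 24, 2117: 31 days (December has 31).
Jan 24, 2117 → Feb 24, 2117: 31 days (January has 31).
Feb 24, 2117 → Mar 24, 2117: 28 days (February has 28).
Mar 24, 2117 → Apr 24, 2117: 31 days (March has 31).
Apr 24, 2117 → May 11, 2117: 17 days.
Total: 138 days.

138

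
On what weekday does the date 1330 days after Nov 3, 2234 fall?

Monday

Nov 3, 2234 is a Monday.
1330 mod 7 = 0, so 1330 days after a Monday is Monday + 0 = Monday.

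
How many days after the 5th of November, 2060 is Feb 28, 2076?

Nov 5, 2060 → Nov 5, 2061: 365 days.
Nov 5, 2061 → Nov 5, 2062: 365 days.
Nov 5, 2062 → Nov 5, 2063: 365 days.
Nov 5, 2063 → Nov 5, 2064: 366 days (Feb 29, 2064 is in that span).
Nov 5, 2064 → Nov 5, 2065: 365 days.
Nov 5, 2065 → Nov 5, 2066: 365 days.
Nov 5, 2066 → Nov 5, 2067: 365 days.
Nov 5, 2067 → Nov 5, 2068: 366 days (Feb 29, 2068 is in that span).
Nov 5, 2068 → Nov 5, 2069: 365 days.
Nov 5, 2069 → Nov 5, 2070: 365 days.
Nov 5, 2070 → Nov 5, 2071: 365 days.
Nov 5, 2071 → Nov 5, 2072: 366 days (Feb 29, 2072 is in that span).
Nov 5, 2072 → Nov 5, 2073: 365 days.
Nov 5, 2073 → Nov 5, 2074: 365 days.
Nov 5, 2074 → Nov 5, 2075: 365 days.
Nov 5, 2075 → Dec 5, 2075: 30 days (November has 30).
Dec 5, 2075 → Jan 5, 2076: 31 days (December has 31).
Jan 5, 2076 → Feb 5, 2076: 31 days (January has 31).
Feb 5, 2076 → Feb 28, 2076: 23 days.
Total: 5593 days.

5593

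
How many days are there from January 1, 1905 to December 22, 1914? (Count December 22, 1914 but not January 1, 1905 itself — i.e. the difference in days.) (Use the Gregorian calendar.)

Jan 1, 1905 → Jan 1, 1906: 365 days.
Jan 1, 1906 → Jan 1, 1907: 365 days.
Jan 1, 1907 → Jan 1, 1908: 365 days.
Jan 1, 1908 → Jan 1, 1909: 366 days (Feb 29, 1908 is in that span).
Jan 1, 1909 → Jan 1, 1910: 365 days.
Jan 1, 1910 → Jan 1, 1911: 365 days.
Jan 1, 1911 → Jan 1, 1912: 365 days.
Jan 1, 1912 → Jan 1, 1913: 366 days (Feb 29, 1912 is in that span).
Jan 1, 1913 → Jan 1, 1914: 365 days.
Jan 1, 1914 → Feb 1, 1914: 31 days (January has 31).
Feb 1, 1914 → Mar 1, 1914: 28 days (February has 28).
Mar 1, 1914 → Apr 1, 1914: 31 days (March has 31).
Apr 1, 1914 → May 1, 1914: 30 days (April has 30).
May 1, 1914 → Jun 1, 1914: 31 days (May has 31).
Jun 1, 1914 → Jul 1, 1914: 30 days (June has 30).
Jul 1, 1914 → Aug 1, 1914: 31 days (July has 31).
Aug 1, 1914 → Sep 1, 1914: 31 days (August has 31).
Sep 1, 1914 → Oct 1, 1914: 30 days (September has 30).
Oct 1, 1914 → Nov 1, 1914: 31 days (October has 31).
Nov 1, 1914 → Dec 1, 1914: 30 days (November has 30).
Dec 1, 1914 → Dec 22, 1914: 21 days.
Total: 3642 days.

3642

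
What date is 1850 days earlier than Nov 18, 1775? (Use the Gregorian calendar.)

October 25, 1770

−365 (one year) → Nov 18, 1774 (1485 left).
−365 (one year) → Nov 18, 1773 (1120 left).
−365 (one year) → Nov 18, 1772 (755 left).
−366 (one year; includes Feb 29, 1772) → Nov 18, 1771 (389 left).
−18 → Oct 31, 1771 (end of Oct, 31 days; 371 left).
−31 → Sep 30, 1771 (end of Sep, 30 days; 340 left).
−30 → Aug 31, 1771 (end of Aug, 31 days; 310 left).
−31 → Jul 31, 1771 (end of Jul, 31 days; 279 left).
−31 → Jun 30, 1771 (end of Jun, 30 days; 248 left).
−30 → May 31, 1771 (end of May, 31 days; 218 left).
−31 → Apr 30, 1771 (end of Apr, 30 days; 187 left).
−30 → Mar 31, 1771 (end of Mar, 31 days; 157 left).
−31 → Feb 28, 1771 (end of Feb, 28 days; 126 left).
−28 → Jan 31, 1771 (end of Jan, 31 days; 98 left).
−31 → Dec 31, 1770 (end of Dec, 31 days; 67 left).
−31 → Nov 30, 1770 (end of Nov, 30 days; 36 left).
−30 → Oct 31, 1770 (end of Oct, 31 days; 6 left).
−6 → Oct 25, 1770.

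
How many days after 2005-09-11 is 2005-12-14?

Sep 11, 2005 → Oct 11, 2005: 30 days (September has 30).
Oct 11, 2005 → Nov 11, 2005: 31 days (October has 31).
Nov 11, 2005 → Dec 11, 2005: 30 days (November has 30).
Dec 11, 2005 → Dec 14, 2005: 3 days.
Total: 94 days.

94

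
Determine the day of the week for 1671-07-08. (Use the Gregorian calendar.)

Wednesday

Doomsday rule: the anchor day for the 1600s is Tuesday. For year 71: 71÷12 = 5 r 11, and 11÷4 = 2, so 5+11+2 = 18.
Tuesday + 18 ≡ Saturday — that's 1671's doomsday.
In July the doomsday date is Jul 11.
Jul 8 is 3 days before Jul 11; 3 mod 7 = 3, so Saturday − 3 = Wednesday.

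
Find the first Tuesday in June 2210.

June 5, 2210

June 1, 2210 is a Friday.
The first Tuesday is therefore June 5 (4 days later).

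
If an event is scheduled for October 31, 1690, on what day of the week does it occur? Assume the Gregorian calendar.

Tuesday

Doomsday rule: the anchor day for the 1600s is Tuesday. For year 90: 90÷12 = 7 r 6, and 6÷4 = 1, so 7+6+1 = 14.
Tuesday + 14 ≡ Tuesday — that's 1690's doomsday.
In October the doomsday date is Oct 10.
Oct 31 is 21 days after Oct 10; 21 mod 7 = 0, so Tuesday + 0 = Tuesday.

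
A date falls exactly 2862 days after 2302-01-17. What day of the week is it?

First find the weekday of Jan 17, 2302. Doomsday rule: the anchor day for the 2300s is Wednesday. For year 02: 2÷12 = 0 r 2, and 2÷4 = 0, so 0+2+0 = 2.
Wednesday + 2 ≡ Friday — that's 2302's doomsday.
In January the doomsday date is Jan 3 (2302 is not a leap year).
Jan 17 is 14 days after Jan 3; 14 mod 7 = 0, so Friday + 0 = Friday.
2862 mod 7 = 6, so 2862 days after a Friday is Friday + 6 = Thursday.

Thursday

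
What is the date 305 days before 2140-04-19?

June 19, 2139

−19 → Mar 31, 2140 (end of Mar, 31 days; 286 left).
−31 → Feb 29, 2140 (end of Feb, 29 days; 255 left).
−29 → Jan 31, 2140 (end of Jan, 31 days; 226 left).
−31 → Dec 31, 2139 (end of Dec, 31 days; 195 left).
−31 → Nov 30, 2139 (end of Nov, 30 days; 164 left).
−30 → Oct 31, 2139 (end of Oct, 31 days; 134 left).
−31 → Sep 30, 2139 (end of Sep, 30 days; 103 left).
−30 → Aug 31, 2139 (end of Aug, 31 days; 73 left).
−31 → Jul 31, 2139 (end of Jul, 31 days; 42 left).
−31 → Jun 30, 2139 (end of Jun, 30 days; 11 left).
−11 → Jun 19, 2139.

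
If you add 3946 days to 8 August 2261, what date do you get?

+365 (one year) → Aug 8, 2262 (3581 left).
+365 (one year) → Aug 8, 2263 (3216 left).
+366 (one year; includes Feb 29, 2264) → Aug 8, 2264 (2850 left).
+365 (one year) → Aug 8, 2265 (2485 left).
+365 (one year) → Aug 8, 2266 (2120 left).
+365 (one year) → Aug 8, 2267 (1755 left).
+366 (one year; includes Feb 29, 2268) → Aug 8, 2268 (1389 left).
+365 (one year) → Aug 8, 2269 (1024 left).
+365 (one year) → Aug 8, 2270 (659 left).
+365 (one year) → Aug 8, 2271 (294 left).
Aug has 31 days: +24 → Sep 1, 2271 (270 left).
Sep has 30 days: +30 → Oct 1, 2271 (240 left).
Oct has 31 days: +31 → Nov 1, 2271 (209 left).
Nov has 30 days: +30 → Dec 1, 2271 (179 left).
Dec has 31 days: +31 → Jan 1, 2272 (148 left).
Jan has 31 days: +31 → Feb 1, 2272 (117 left).
Feb has 29 days: +29 → Mar 1, 2272 (88 left).
Mar has 31 days: +31 → Apr 1, 2272 (57 left).
Apr has 30 days: +30 → May 1, 2272 (27 left).
+27 → May 28, 2272.

May 28, 2272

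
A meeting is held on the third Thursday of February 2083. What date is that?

February 1, 2083 is a Monday.
The first Thursday is therefore February 4 (3 days later).
The third Thursday is 4 + 2×7 = February 18.

February 18, 2083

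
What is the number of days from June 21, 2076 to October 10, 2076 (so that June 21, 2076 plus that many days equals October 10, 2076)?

111

Jun 21, 2076 → Jul 21, 2076: 30 days (June has 30).
Jul 21, 2076 → Aug 21, 2076: 31 days (July has 31).
Aug 21, 2076 → Sep 21, 2076: 31 days (August has 31).
Sep 21, 2076 → Oct 10, 2076: 19 days.
Total: 111 days.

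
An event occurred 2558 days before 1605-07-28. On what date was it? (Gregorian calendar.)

July 27, 1598

−365 (one year) → Jul 28, 1604 (2193 left).
−366 (one year; includes Feb 29, 1604) → Jul 28, 1603 (1827 left).
−365 (one year) → Jul 28, 1602 (1462 left).
−365 (one year) → Jul 28, 1601 (1097 left).
−365 (one year) → Jul 28, 1600 (732 left).
−366 (one year; includes Feb 29, 1600) → Jul 28, 1599 (366 left).
−28 → Jun 30, 1599 (end of Jun, 30 days; 338 left).
−30 → May 31, 1599 (end of May, 31 days; 308 left).
−31 → Apr 30, 1599 (end of Apr, 30 days; 277 left).
−30 → Mar 31, 1599 (end of Mar, 31 days; 247 left).
−31 → Feb 28, 1599 (end of Feb, 28 days; 216 left).
−28 → Jan 31, 1599 (end of Jan, 31 days; 188 left).
−31 → Dec 31, 1598 (end of Dec, 31 days; 157 left).
−31 → Nov 30, 1598 (end of Nov, 30 days; 126 left).
−30 → Oct 31, 1598 (end of Oct, 31 days; 96 left).
−31 → Sep 30, 1598 (end of Sep, 30 days; 65 left).
−30 → Aug 31, 1598 (end of Aug, 31 days; 35 left).
−31 → Jul 31, 1598 (end of Jul, 31 days; 4 left).
−4 → Jul 27, 1598.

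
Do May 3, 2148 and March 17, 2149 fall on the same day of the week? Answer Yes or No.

From May 3, 2148 to Mar 17, 2149 is 318 days.
318 mod 7 = 3, so they are different weekdays.
(May 3, 2148 is a Friday; Mar 17, 2149 is a Monday.)

No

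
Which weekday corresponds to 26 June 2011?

Sunday

Doomsday rule: the anchor day for the 2000s is Tuesday. For year 11: 11÷12 = 0 r 11, and 11÷4 = 2, so 0+11+2 = 13.
Tuesday + 13 ≡ Monday — that's 2011's doomsday.
In June the doomsday date is Jun 6.
Jun 26 is 20 days after Jun 6; 20 mod 7 = 6, so Monday + 6 = Sunday.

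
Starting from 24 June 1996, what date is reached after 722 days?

June 16, 1998

+365 (one year) → Jun 24, 1997 (357 left).
Jun has 30 days: +7 → Jul 1, 1997 (350 left).
Jul has 31 days: +31 → Aug 1, 1997 (319 left).
Aug has 31 days: +31 → Sep 1, 1997 (288 left).
Sep has 30 days: +30 → Oct 1, 1997 (258 left).
Oct has 31 days: +31 → Nov 1, 1997 (227 left).
Nov has 30 days: +30 → Dec 1, 1997 (197 left).
Dec has 31 days: +31 → Jan 1, 1998 (166 left).
Jan has 31 days: +31 → Feb 1, 1998 (135 left).
Feb has 28 days: +28 → Mar 1, 1998 (107 left).
Mar has 31 days: +31 → Apr 1, 1998 (76 left).
Apr has 30 days: +30 → May 1, 1998 (46 left).
May has 31 days: +31 → Jun 1, 1998 (15 left).
+15 → Jun 16, 1998.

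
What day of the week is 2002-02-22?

Friday

January 1, 2002 is a Tuesday.
Jan 1, 2002 → Feb 1, 2002: 31 days (January has 31).
Feb 1, 2002 → Feb 22, 2002: 21 days.
Total: 52 days.
52 mod 7 = 3, so Tuesday + 3 = Friday.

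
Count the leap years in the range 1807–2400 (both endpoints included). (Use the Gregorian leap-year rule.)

Multiples of 4 in [1807,2400]: 149.
Of those, multiples of 100: 6 (not leap unless ÷400).
Multiples of 400: 2.
Leap years = 149 − 6 + 2 = 145.

145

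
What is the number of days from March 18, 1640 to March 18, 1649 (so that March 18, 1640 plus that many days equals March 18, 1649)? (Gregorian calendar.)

Mar 18, 1640 → Mar 18, 1641: 365 days.
Mar 18, 1641 → Mar 18, 1642: 365 days.
Mar 18, 1642 → Mar 18, 1643: 365 days.
Mar 18, 1643 → Mar 18, 1644: 366 days (Feb 29, 1644 is in that span).
Mar 18, 1644 → Mar 18, 1645: 365 days.
Mar 18, 1645 → Mar 18, 1646: 365 days.
Mar 18, 1646 → Mar 18, 1647: 365 days.
Mar 18, 1647 → Mar 18, 1648: 366 days (Feb 29, 1648 is in that span).
Mar 18, 1648 → Apr 18, 1648: 31 days (March has 31).
Apr 18, 1648 → May 18, 1648: 30 days (April has 30).
May 18, 1648 → Jun 18, 1648: 31 days (May has 31).
Jun 18, 1648 → Jul 18, 1648: 30 days (June has 30).
Jul 18, 1648 → Aug 18, 1648: 31 days (July has 31).
Aug 18, 1648 → Sep 18, 1648: 31 days (August has 31).
Sep 18, 1648 → Oct 18, 1648: 30 days (September has 30).
Oct 18, 1648 → Nov 18, 1648: 31 days (October has 31).
Nov 18, 1648 → Dec 18, 1648: 30 days (November has 30).
Dec 18, 1648 → Jan 18, 1649: 31 days (December has 31).
Jan 18, 1649 → Feb 18, 1649: 31 days (January has 31).
Feb 18, 1649 → Mar 18, 1649: 28 days.
Total: 3287 days.

3287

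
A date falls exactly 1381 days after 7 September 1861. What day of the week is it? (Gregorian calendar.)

Sep 7, 1861 is a Saturday.
1381 mod 7 = 2, so 1381 days after a Saturday is Saturday + 2 = Monday.

Monday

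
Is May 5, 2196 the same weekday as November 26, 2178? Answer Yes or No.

From Nov 26, 2178 to May 5, 2196 is 6370 days.
6370 mod 7 = 0, so they are the same weekday.
(Nov 26, 2178 is a Thursday; May 5, 2196 is a Thursday.)

Yes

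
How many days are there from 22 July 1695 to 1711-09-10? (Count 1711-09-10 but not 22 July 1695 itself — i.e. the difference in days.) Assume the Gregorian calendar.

Jul 22, 1695 → Jul 22, 1696: 366 days (Feb 29, 1696 is in that span).
Jul 22, 1696 → Jul 22, 1697: 365 days.
Jul 22, 1697 → Jul 22, 1698: 365 days.
Jul 22, 1698 → Jul 22, 1699: 365 days.
Jul 22, 1699 → Jul 22, 1700: 365 days.
Jul 22, 1700 → Jul 22, 1701: 365 days.
Jul 22, 1701 → Jul 22, 1702: 365 days.
Jul 22, 1702 → Jul 22, 1703: 365 days.
Jul 22, 1703 → Jul 22, 1704: 366 days (Feb 29, 1704 is in that span).
Jul 22, 1704 → Jul 22, 1705: 365 days.
Jul 22, 1705 → Jul 22, 1706: 365 days.
Jul 22, 1706 → Jul 22, 1707: 365 days.
Jul 22, 1707 → Jul 22, 1708: 366 days (Feb 29, 1708 is in that span).
Jul 22, 1708 → Jul 22, 1709: 365 days.
Jul 22, 1709 → Jul 22, 1710: 365 days.
Jul 22, 1710 → Jul 22, 1711: 365 days.
Jul 22, 1711 → Aug 22, 1711: 31 days (July has 31).
Aug 22, 1711 → Sep 10, 1711: 19 days.
Total: 5893 days.

5893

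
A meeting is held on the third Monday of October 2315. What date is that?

October 18, 2315

October 1, 2315 is a Friday.
The first Monday is therefore October 4 (3 days later).
The third Monday is 4 + 2×7 = October 18.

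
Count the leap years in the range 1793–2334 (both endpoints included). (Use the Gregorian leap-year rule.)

Multiples of 4 in [1793,2334]: 135.
Of those, multiples of 100: 6 (not leap unless ÷400).
Multiples of 400: 1.
Leap years = 135 − 6 + 1 = 130.

130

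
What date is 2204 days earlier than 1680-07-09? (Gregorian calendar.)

June 27, 1674

−366 (one year; includes Feb 29, 1680) → Jul 9, 1679 (1838 left).
−365 (one year) → Jul 9, 1678 (1473 left).
−365 (one year) → Jul 9, 1677 (1108 left).
−365 (one year) → Jul 9, 1676 (743 left).
−366 (one year; includes Feb 29, 1676) → Jul 9, 1675 (377 left).
−9 → Jun 30, 1675 (end of Jun, 30 days; 368 left).
−30 → May 31, 1675 (end of May, 31 days; 338 left).
−31 → Apr 30, 1675 (end of Apr, 30 days; 307 left).
−30 → Mar 31, 1675 (end of Mar, 31 days; 277 left).
−31 → Feb 28, 1675 (end of Feb, 28 days; 246 left).
−28 → Jan 31, 1675 (end of Jan, 31 days; 218 left).
−31 → Dec 31, 1674 (end of Dec, 31 days; 187 left).
−31 → Nov 30, 1674 (end of Nov, 30 days; 156 left).
−30 → Oct 31, 1674 (end of Oct, 31 days; 126 left).
−31 → Sep 30, 1674 (end of Sep, 30 days; 95 left).
−30 → Aug 31, 1674 (end of Aug, 31 days; 65 left).
−31 → Jul 31, 1674 (end of Jul, 31 days; 34 left).
−31 → Jun 30, 1674 (end of Jun, 30 days; 3 left).
−3 → Jun 27, 1674.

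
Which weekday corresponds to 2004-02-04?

January 1, 2004 is a Thursday.
Jan 1, 2004 → Feb 1, 2004: 31 days (January has 31).
Feb 1, 2004 → Feb 4, 2004: 3 days.
Total: 34 days.
34 mod 7 = 6, so Thursday + 6 = Wednesday.

Wednesday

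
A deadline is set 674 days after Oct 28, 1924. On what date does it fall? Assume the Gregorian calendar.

September 2, 1926

+365 (one year) → Oct 28, 1925 (309 left).
Oct has 31 days: +4 → Nov 1, 1925 (305 left).
Nov has 30 days: +30 → Dec 1, 1925 (275 left).
Dec has 31 days: +31 → Jan 1, 1926 (244 left).
Jan has 31 days: +31 → Feb 1, 1926 (213 left).
Feb has 28 days: +28 → Mar 1, 1926 (185 left).
Mar has 31 days: +31 → Apr 1, 1926 (154 left).
Apr has 30 days: +30 → May 1, 1926 (124 left).
May has 31 days: +31 → Jun 1, 1926 (93 left).
Jun has 30 days: +30 → Jul 1, 1926 (63 left).
Jul has 31 days: +31 → Aug 1, 1926 (32 left).
Aug has 31 days: +31 → Sep 1, 1926 (1 left).
+1 → Sep 2, 1926.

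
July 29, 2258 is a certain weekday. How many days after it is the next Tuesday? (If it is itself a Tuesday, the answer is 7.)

Jul 29, 2258 is a Thursday.
From Thursday to the next Tuesday is 5 days.

5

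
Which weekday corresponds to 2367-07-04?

Doomsday rule: the anchor day for the 2300s is Wednesday. For year 67: 67÷12 = 5 r 7, and 7÷4 = 1, so 5+7+1 = 13.
Wednesday + 13 ≡ Tuesday — that's 2367's doomsday.
In July the doomsday date is Jul 11.
Jul 4 is 7 days before Jul 11; 7 mod 7 = 0, so Tuesday − 0 = Tuesday.

Tuesday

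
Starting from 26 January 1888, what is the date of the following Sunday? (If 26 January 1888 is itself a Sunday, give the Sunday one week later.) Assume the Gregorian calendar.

January 29, 1888

Jan 26, 1888 is a Thursday.
From Thursday to the next Sunday is 3 days.
Jan 26, 1888 + 3 = Jan 29, 1888.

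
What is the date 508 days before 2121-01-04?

−366 (one year; includes Feb 29, 2120) → Jan 4, 2120 (142 left).
−4 → Dec 31, 2119 (end of Dec, 31 days; 138 left).
−31 → Nov 30, 2119 (end of Nov, 30 days; 107 left).
−30 → Oct 31, 2119 (end of Oct, 31 days; 77 left).
−31 → Sep 30, 2119 (end of Sep, 30 days; 46 left).
−30 → Aug 31, 2119 (end of Aug, 31 days; 16 left).
−16 → Aug 15, 2119.

August 15, 2119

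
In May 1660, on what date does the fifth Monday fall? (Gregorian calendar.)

May 31, 1660

May 1, 1660 is a Saturday.
The first Monday is therefore May 3 (2 days later).
The fifth Monday is 3 + 4×7 = May 31.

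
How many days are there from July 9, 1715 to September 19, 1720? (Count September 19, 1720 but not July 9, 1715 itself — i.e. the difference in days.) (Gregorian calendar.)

1899

Jul 9, 1715 → Jul 9, 1716: 366 days (Feb 29, 1716 is in that span).
Jul 9, 1716 → Jul 9, 1717: 365 days.
Jul 9, 1717 → Jul 9, 1718: 365 days.
Jul 9, 1718 → Jul 9, 1719: 365 days.
Jul 9, 1719 → Jul 9, 1720: 366 days (Feb 29, 1720 is in that span).
Jul 9, 1720 → Aug 9, 1720: 31 days (July has 31).
Aug 9, 1720 → Sep 9, 1720: 31 days (August has 31).
Sep 9, 1720 → Sep 19, 1720: 10 days.
Total: 1899 days.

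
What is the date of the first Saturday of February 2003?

February 1, 2003 is a Saturday.
The first Saturday is therefore February 1 (same day).

February 1, 2003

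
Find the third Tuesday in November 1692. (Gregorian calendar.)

November 1, 1692 is a Saturday.
The first Tuesday is therefore November 4 (3 days later).
The third Tuesday is 4 + 2×7 = November 18.

November 18, 1692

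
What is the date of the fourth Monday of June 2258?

June 1, 2258 is a Tuesday.
The first Monday is therefore June 7 (6 days later).
The fourth Monday is 7 + 3×7 = June 28.

June 28, 2258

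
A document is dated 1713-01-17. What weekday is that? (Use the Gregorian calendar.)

Doomsday rule: the anchor day for the 1700s is Sunday. For year 13: 13÷12 = 1 r 1, and 1÷4 = 0, so 1+1+0 = 2.
Sunday + 2 ≡ Tuesday — that's 1713's doomsday.
In January the doomsday date is Jan 3 (1713 is not a leap year).
Jan 17 is 14 days after Jan 3; 14 mod 7 = 0, so Tuesday + 0 = Tuesday.

Tuesday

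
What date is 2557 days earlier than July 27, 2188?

July 27, 2181

−366 (one year; includes Feb 29, 2188) → Jul 27, 2187 (2191 left).
−365 (one year) → Jul 27, 2186 (1826 left).
−365 (one year) → Jul 27, 2185 (1461 left).
−365 (one year) → Jul 27, 2184 (1096 left).
−366 (one year; includes Feb 29, 2184) → Jul 27, 2183 (730 left).
−365 (one year) → Jul 27, 2182 (365 left).
−27 → Jun 30, 2182 (end of Jun, 30 days; 338 left).
−30 → May 31, 2182 (end of May, 31 days; 308 left).
−31 → Apr 30, 2182 (end of Apr, 30 days; 277 left).
−30 → Mar 31, 2182 (end of Mar, 31 days; 247 left).
−31 → Feb 28, 2182 (end of Feb, 28 days; 216 left).
−28 → Jan 31, 2182 (end of Jan, 31 days; 188 left).
−31 → Dec 31, 2181 (end of Dec, 31 days; 157 left).
−31 → Nov 30, 2181 (end of Nov, 30 days; 126 left).
−30 → Oct 31, 2181 (end of Oct, 31 days; 96 left).
−31 → Sep 30, 2181 (end of Sep, 30 days; 65 left).
−30 → Aug 31, 2181 (end of Aug, 31 days; 35 left).
−31 → Jul 31, 2181 (end of Jul, 31 days; 4 left).
−4 → Jul 27, 2181.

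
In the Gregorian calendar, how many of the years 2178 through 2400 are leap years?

Multiples of 4 in [2178,2400]: 56.
Of those, multiples of 100: 3 (not leap unless ÷400).
Multiples of 400: 1.
Leap years = 56 − 3 + 1 = 54.

54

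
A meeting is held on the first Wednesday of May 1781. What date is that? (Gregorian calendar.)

May 2, 1781

May 1, 1781 is a Tuesday.
The first Wednesday is therefore May 2 (1 days later).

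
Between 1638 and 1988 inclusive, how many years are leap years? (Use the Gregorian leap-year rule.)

85

Multiples of 4 in [1638,1988]: 88.
Of those, multiples of 100: 3 (not leap unless ÷400).
Multiples of 400: 0.
Leap years = 88 − 3 + 0 = 85.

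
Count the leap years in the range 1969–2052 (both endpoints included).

Multiples of 4 in [1969,2052]: 21.
Of those, multiples of 100: 1 (not leap unless ÷400).
Multiples of 400: 1.
Leap years = 21 − 1 + 1 = 21.

21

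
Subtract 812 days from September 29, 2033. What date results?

−365 (one year) → Sep 29, 2032 (447 left).
−366 (one year; includes Feb 29, 2032) → Sep 29, 2031 (81 left).
−29 → Aug 31, 2031 (end of Aug, 31 days; 52 left).
−31 → Jul 31, 2031 (end of Jul, 31 days; 21 left).
−21 → Jul 10, 2031.

July 10, 2031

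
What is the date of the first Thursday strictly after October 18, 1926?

Oct 18, 1926 is a Monday.
From Monday to the next Thursday is 3 days.
Oct 18, 1926 + 3 = Oct 21, 1926.

October 21, 1926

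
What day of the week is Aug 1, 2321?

Monday

Doomsday rule: the anchor day for the 2300s is Wednesday. For year 21: 21÷12 = 1 r 9, and 9÷4 = 2, so 1+9+2 = 12.
Wednesday + 12 ≡ Monday — that's 2321's doomsday.
In August the doomsday date is Aug 8.
Aug 1 is 7 days before Aug 8; 7 mod 7 = 0, so Monday − 0 = Monday.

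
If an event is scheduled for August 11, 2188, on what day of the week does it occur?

Doomsday rule: the anchor day for the 2100s is Sunday. For year 88: 88÷12 = 7 r 4, and 4÷4 = 1, so 7+4+1 = 12.
Sunday + 12 ≡ Friday — that's 2188's doomsday.
In August the doomsday date is Aug 8.
Aug 11 is 3 days after Aug 8; 3 mod 7 = 3, so Friday + 3 = Monday.

Monday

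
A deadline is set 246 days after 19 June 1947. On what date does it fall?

Jun has 30 days: +12 → Jul 1, 1947 (234 left).
Jul has 31 days: +31 → Aug 1, 1947 (203 left).
Aug has 31 days: +31 → Sep 1, 1947 (172 left).
Sep has 30 days: +30 → Oct 1, 1947 (142 left).
Oct has 31 days: +31 → Nov 1, 1947 (111 left).
Nov has 30 days: +30 → Dec 1, 1947 (81 left).
Dec has 31 days: +31 → Jan 1, 1948 (50 left).
Jan has 31 days: +31 → Feb 1, 1948 (19 left).
+19 → Feb 20, 1948.

February 20, 1948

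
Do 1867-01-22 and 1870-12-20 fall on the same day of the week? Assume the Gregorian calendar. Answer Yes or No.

From Jan 22, 1867 to Dec 20, 1870 is 1428 days.
1428 mod 7 = 0, so they are the same weekday.
(Jan 22, 1867 is a Tuesday; Dec 20, 1870 is a Tuesday.)

Yes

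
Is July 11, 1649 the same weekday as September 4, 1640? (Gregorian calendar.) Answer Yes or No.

No

From Sep 4, 1640 to Jul 11, 1649 is 3232 days.
3232 mod 7 = 5, so they are different weekdays.
(Sep 4, 1640 is a Tuesday; Jul 11, 1649 is a Sunday.)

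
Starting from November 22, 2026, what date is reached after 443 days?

February 8, 2028

+365 (one year) → Nov 22, 2027 (78 left).
Nov has 30 days: +9 → Dec 1, 2027 (69 left).
Dec has 31 days: +31 → Jan 1, 2028 (38 left).
Jan has 31 days: +31 → Feb 1, 2028 (7 left).
+7 → Feb 8, 2028.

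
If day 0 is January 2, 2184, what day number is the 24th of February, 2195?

Jan 2, 2184 → Jan 2, 2185: 366 days (Feb 29, 2184 is in that span).
Jan 2, 2185 → Jan 2, 2186: 365 days.
Jan 2, 2186 → Jan 2, 2187: 365 days.
Jan 2, 2187 → Jan 2, 2188: 365 days.
Jan 2, 2188 → Jan 2, 2189: 366 days (Feb 29, 2188 is in that span).
Jan 2, 2189 → Jan 2, 2190: 365 days.
Jan 2, 2190 → Jan 2, 2191: 365 days.
Jan 2, 2191 → Jan 2, 2192: 365 days.
Jan 2, 2192 → Jan 2, 2193: 366 days (Feb 29, 2192 is in that span).
Jan 2, 2193 → Jan 2, 2194: 365 days.
Jan 2, 2194 → Jan 2, 2195: 365 days.
Jan 2, 2195 → Feb 2, 2195: 31 days (January has 31).
Feb 2, 2195 → Feb 24, 2195: 22 days.
Total: 4071 days.

4071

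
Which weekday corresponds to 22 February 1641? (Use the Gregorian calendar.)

Doomsday rule: the anchor day for the 1600s is Tuesday. For year 41: 41÷12 = 3 r 5, and 5÷4 = 1, so 3+5+1 = 9.
Tuesday + 9 ≡ Thursday — that's 1641's doomsday.
In February the doomsday date is Feb 28 (1641 is not a leap year).
Feb 22 is 6 days before Feb 28; 6 mod 7 = 6, so Thursday − 6 = Friday.

Friday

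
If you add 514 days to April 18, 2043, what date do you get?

+366 (one year; includes Feb 29, 2044) → Apr 18, 2044 (148 left).
Apr has 30 days: +13 → May 1, 2044 (135 left).
May has 31 days: +31 → Jun 1, 2044 (104 left).
Jun has 30 days: +30 → Jul 1, 2044 (74 left).
Jul has 31 days: +31 → Aug 1, 2044 (43 left).
Aug has 31 days: +31 → Sep 1, 2044 (12 left).
+12 → Sep 13, 2044.

September 13, 2044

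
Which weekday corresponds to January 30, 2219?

Saturday

Doomsday rule: the anchor day for the 2200s is Friday. For year 19: 19÷12 = 1 r 7, and 7÷4 = 1, so 1+7+1 = 9.
Friday + 9 ≡ Sunday — that's 2219's doomsday.
In January the doomsday date is Jan 3 (2219 is not a leap year).
Jan 30 is 27 days after Jan 3; 27 mod 7 = 6, so Sunday + 6 = Saturday.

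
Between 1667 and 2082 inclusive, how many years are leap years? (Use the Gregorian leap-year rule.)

101

Multiples of 4 in [1667,2082]: 104.
Of those, multiples of 100: 4 (not leap unless ÷400).
Multiples of 400: 1.
Leap years = 104 − 4 + 1 = 101.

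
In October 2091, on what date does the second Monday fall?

October 1, 2091 is a Monday.
The first Monday is therefore October 1 (same day).
The second Monday is 1 + 1×7 = October 8.

October 8, 2091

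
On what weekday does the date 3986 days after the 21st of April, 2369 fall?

Apr 21, 2369 is a Monday.
3986 mod 7 = 3, so 3986 days after a Monday is Monday + 3 = Thursday.

Thursday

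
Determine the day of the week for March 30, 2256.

Doomsday rule: the anchor day for the 2200s is Friday. For year 56: 56÷12 = 4 r 8, and 8÷4 = 2, so 4+8+2 = 14.
Friday + 14 ≡ Friday — that's 2256's doomsday.
In March the doomsday date is Mar 14.
Mar 30 is 16 days after Mar 14; 16 mod 7 = 2, so Friday + 2 = Sunday.

Sunday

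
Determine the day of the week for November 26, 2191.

Saturday

Doomsday rule: the anchor day for the 2100s is Sunday. For year 91: 91÷12 = 7 r 7, and 7÷4 = 1, so 7+7+1 = 15.
Sunday + 15 ≡ Monday — that's 2191's doomsday.
In November the doomsday date is Nov 7.
Nov 26 is 19 days after Nov 7; 19 mod 7 = 5, so Monday + 5 = Saturday.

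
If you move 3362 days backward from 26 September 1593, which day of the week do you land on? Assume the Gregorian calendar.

First find the weekday of Sep 26, 1593. Doomsday rule: the anchor day for the 1500s is Wednesday. For year 93: 93÷12 = 7 r 9, and 9÷4 = 2, so 7+9+2 = 18.
Wednesday + 18 ≡ Sunday — that's 1593's doomsday.
In September the doomsday date is Sep 5.
Sep 26 is 21 days after Sep 5; 21 mod 7 = 0, so Sunday + 0 = Sunday.
3362 mod 7 = 2, so 3362 days before a Sunday is Sunday − 2 = Friday.

Friday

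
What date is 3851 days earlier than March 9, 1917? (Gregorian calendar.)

August 23, 1906

−365 (one year) → Mar 9, 1916 (3486 left).
−366 (one year; includes Feb 29, 1916) → Mar 9, 1915 (3120 left).
−365 (one year) → Mar 9, 1914 (2755 left).
−365 (one year) → Mar 9, 1913 (2390 left).
−365 (one year) → Mar 9, 1912 (2025 left).
−366 (one year; includes Feb 29, 1912) → Mar 9, 1911 (1659 left).
−365 (one year) → Mar 9, 1910 (1294 left).
−365 (one year) → Mar 9, 1909 (929 left).
−365 (one year) → Mar 9, 1908 (564 left).
−366 (one year; includes Feb 29, 1908) → Mar 9, 1907 (198 left).
−9 → Feb 28, 1907 (end of Feb, 28 days; 189 left).
−28 → Jan 31, 1907 (end of Jan, 31 days; 161 left).
−31 → Dec 31, 1906 (end of Dec, 31 days; 130 left).
−31 → Nov 30, 1906 (end of Nov, 30 days; 99 left).
−30 → Oct 31, 1906 (end of Oct, 31 days; 69 left).
−31 → Sep 30, 1906 (end of Sep, 30 days; 38 left).
−30 → Aug 31, 1906 (end of Aug, 31 days; 8 left).
−8 → Aug 23, 1906.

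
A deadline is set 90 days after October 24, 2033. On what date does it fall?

January 22, 2034

Oct has 31 days: +8 → Nov 1, 2033 (82 left).
Nov has 30 days: +30 → Dec 1, 2033 (52 left).
Dec has 31 days: +31 → Jan 1, 2034 (21 left).
+21 → Jan 22, 2034.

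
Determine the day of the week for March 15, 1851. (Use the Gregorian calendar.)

January 1, 1851 is a Wednesday.
Jan 1, 1851 → Feb 1, 1851: 31 days (January has 31).
Feb 1, 1851 → Mar 1, 1851: 28 days (February has 28).
Mar 1, 1851 → Mar 15, 1851: 14 days.
Total: 73 days.
73 mod 7 = 3, so Wednesday + 3 = Saturday.

Saturday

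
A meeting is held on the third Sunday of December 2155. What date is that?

December 1, 2155 is a Monday.
The first Sunday is therefore December 7 (6 days later).
The third Sunday is 7 + 2×7 = December 21.

December 21, 2155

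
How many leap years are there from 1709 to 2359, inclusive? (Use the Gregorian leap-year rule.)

Multiples of 4 in [1709,2359]: 162.
Of those, multiples of 100: 6 (not leap unless ÷400).
Multiples of 400: 1.
Leap years = 162 − 6 + 1 = 157.

157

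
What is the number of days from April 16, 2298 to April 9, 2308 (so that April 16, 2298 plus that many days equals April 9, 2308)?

3645

Apr 16, 2298 → Apr 16, 2299: 365 days.
Apr 16, 2299 → Apr 16, 2300: 365 days.
Apr 16, 2300 → Apr 16, 2301: 365 days.
Apr 16, 2301 → Apr 16, 2302: 365 days.
Apr 16, 2302 → Apr 16, 2303: 365 days.
Apr 16, 2303 → Apr 16, 2304: 366 days (Feb 29, 2304 is in that span).
Apr 16, 2304 → Apr 16, 2305: 365 days.
Apr 16, 2305 → Apr 16, 2306: 365 days.
Apr 16, 2306 → Apr 16, 2307: 365 days.
Apr 16, 2307 → May 16, 2307: 30 days (April has 30).
May 16, 2307 → Jun 16, 2307: 31 days (May has 31).
Jun 16, 2307 → Jul 16, 2307: 30 days (June has 30).
Jul 16, 2307 → Aug 16, 2307: 31 days (July has 31).
Aug 16, 2307 → Sep 16, 2307: 31 days (August has 31).
Sep 16, 2307 → Oct 16, 2307: 30 days (September has 30).
Oct 16, 2307 → Nov 16, 2307: 31 days (October has 31).
Nov 16, 2307 → Dec 16, 2307: 30 days (November has 30).
Dec 16, 2307 → Jan 16, 2308: 31 days (December has 31).
Jan 16, 2308 → Feb 16, 2308: 31 days (January has 31).
Feb 16, 2308 → Mar 16, 2308: 29 days (February has 29).
Mar 16, 2308 → Apr 9, 2308: 24 days.
Total: 3645 days.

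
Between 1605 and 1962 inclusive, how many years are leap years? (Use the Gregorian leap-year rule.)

Multiples of 4 in [1605,1962]: 89.
Of those, multiples of 100: 3 (not leap unless ÷400).
Multiples of 400: 0.
Leap years = 89 − 3 + 0 = 86.

86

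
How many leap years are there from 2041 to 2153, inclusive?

27

Multiples of 4 in [2041,2153]: 28.
Of those, multiples of 100: 1 (not leap unless ÷400).
Multiples of 400: 0.
Leap years = 28 − 1 + 0 = 27.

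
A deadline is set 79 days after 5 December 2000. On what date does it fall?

February 22, 2001

Dec has 31 days: +27 → Jan 1, 2001 (52 left).
Jan has 31 days: +31 → Feb 1, 2001 (21 left).
+21 → Feb 22, 2001.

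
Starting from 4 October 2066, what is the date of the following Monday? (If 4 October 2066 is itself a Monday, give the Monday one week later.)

October 11, 2066

Oct 4, 2066 is a Monday.
From Monday to the next Monday is 7 days.
Oct 4, 2066 + 7 = Oct 11, 2066.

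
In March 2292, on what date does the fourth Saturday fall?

March 26, 2292

March 1, 2292 is a Tuesday.
The first Saturday is therefore March 5 (4 days later).
The fourth Saturday is 5 + 3×7 = March 26.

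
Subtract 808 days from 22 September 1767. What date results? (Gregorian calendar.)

−365 (one year) → Sep 22, 1766 (443 left).
−365 (one year) → Sep 22, 1765 (78 left).
−22 → Aug 31, 1765 (end of Aug, 31 days; 56 left).
−31 → Jul 31, 1765 (end of Jul, 31 days; 25 left).
−25 → Jul 6, 1765.

July 6, 1765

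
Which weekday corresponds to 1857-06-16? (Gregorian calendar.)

Tuesday

Doomsday rule: the anchor day for the 1800s is Friday. For year 57: 57÷12 = 4 r 9, and 9÷4 = 2, so 4+9+2 = 15.
Friday + 15 ≡ Saturday — that's 1857's doomsday.
In June the doomsday date is Jun 6.
Jun 16 is 10 days after Jun 6; 10 mod 7 = 3, so Saturday + 3 = Tuesday.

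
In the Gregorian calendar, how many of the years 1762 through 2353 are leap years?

143

Multiples of 4 in [1762,2353]: 148.
Of those, multiples of 100: 6 (not leap unless ÷400).
Multiples of 400: 1.
Leap years = 148 − 6 + 1 = 143.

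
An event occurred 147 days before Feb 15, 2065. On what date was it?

September 21, 2064

−15 → Jan 31, 2065 (end of Jan, 31 days; 132 left).
−31 → Dec 31, 2064 (end of Dec, 31 days; 101 left).
−31 → Nov 30, 2064 (end of Nov, 30 days; 70 left).
−30 → Oct 31, 2064 (end of Oct, 31 days; 40 left).
−31 → Sep 30, 2064 (end of Sep, 30 days; 9 left).
−9 → Sep 21, 2064.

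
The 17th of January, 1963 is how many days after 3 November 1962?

75

Nov 3, 1962 → Dec 3, 1962: 30 days (November has 30).
Dec 3, 1962 → Jan 3, 1963: 31 days (December has 31).
Jan 3, 1963 → Jan 17, 1963: 14 days.
Total: 75 days.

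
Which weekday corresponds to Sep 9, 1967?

Saturday

Doomsday rule: the anchor day for the 1900s is Wednesday. For year 67: 67÷12 = 5 r 7, and 7÷4 = 1, so 5+7+1 = 13.
Wednesday + 13 ≡ Tuesday — that's 1967's doomsday.
In September the doomsday date is Sep 5.
Sep 9 is 4 days after Sep 5; 4 mod 7 = 4, so Tuesday + 4 = Saturday.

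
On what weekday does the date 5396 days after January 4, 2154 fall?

First find the weekday of Jan 4, 2154. Doomsday rule: the anchor day for the 2100s is Sunday. For year 54: 54÷12 = 4 r 6, and 6÷4 = 1, so 4+6+1 = 11.
Sunday + 11 ≡ Thursday — that's 2154's doomsday.
In January the doomsday date is Jan 3 (2154 is not a leap year).
Jan 4 is 1 day after Jan 3; 1 mod 7 = 1, so Thursday + 1 = Friday.
5396 mod 7 = 6, so 5396 days after a Friday is Friday + 6 = Thursday.

Thursday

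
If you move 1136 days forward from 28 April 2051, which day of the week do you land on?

Sunday

First find the weekday of Apr 28, 2051. Doomsday rule: the anchor day for the 2000s is Tuesday. For year 51: 51÷12 = 4 r 3, and 3÷4 = 0, so 4+3+0 = 7.
Tuesday + 7 ≡ Tuesday — that's 2051's doomsday.
In April the doomsday date is Apr 4.
Apr 28 is 24 days after Apr 4; 24 mod 7 = 3, so Tuesday + 3 = Friday.
1136 mod 7 = 2, so 1136 days after a Friday is Friday + 2 = Sunday.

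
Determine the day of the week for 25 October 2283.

Doomsday rule: the anchor day for the 2200s is Friday. For year 83: 83÷12 = 6 r 11, and 11÷4 = 2, so 6+11+2 = 19.
Friday + 19 ≡ Wednesday — that's 2283's doomsday.
In October the doomsday date is Oct 10.
Oct 25 is 15 days after Oct 10; 15 mod 7 = 1, so Wednesday + 1 = Thursday.

Thursday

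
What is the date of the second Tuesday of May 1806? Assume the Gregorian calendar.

May 13, 1806

May 1, 1806 is a Thursday.
The first Tuesday is therefore May 6 (5 days later).
The second Tuesday is 6 + 1×7 = May 13.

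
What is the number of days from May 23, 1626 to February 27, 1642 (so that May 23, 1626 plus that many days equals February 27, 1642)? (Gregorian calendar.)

May 23, 1626 → May 23, 1627: 365 days.
May 23, 1627 → May 23, 1628: 366 days (Feb 29, 1628 is in that span).
May 23, 1628 → May 23, 1629: 365 days.
May 23, 1629 → May 23, 1630: 365 days.
May 23, 1630 → May 23, 1631: 365 days.
May 23, 1631 → May 23, 1632: 366 days (Feb 29, 1632 is in that span).
May 23, 1632 → May 23, 1633: 365 days.
May 23, 1633 → May 23, 1634: 365 days.
May 23, 1634 → May 23, 1635: 365 days.
May 23, 1635 → May 23, 1636: 366 days (Feb 29, 1636 is in that span).
May 23, 1636 → May 23, 1637: 365 days.
May 23, 1637 → May 23, 1638: 365 days.
May 23, 1638 → May 23, 1639: 365 days.
May 23, 1639 → May 23, 1640: 366 days (Feb 29, 1640 is in that span).
May 23, 1640 → May 23, 1641: 365 days.
May 23, 1641 → Jun 23, 1641: 31 days (May has 31).
Jun 23, 1641 → Jul 23, 1641: 30 days (June has 30).
Jul 23, 1641 → Aug 23, 1641: 31 days (July has 31).
Aug 23, 1641 → Sep 23, 1641: 31 days (August has 31).
Sep 23, 1641 → Oct 23, 1641: 30 days (September has 30).
Oct 23, 1641 → Nov 23, 1641: 31 days (October has 31).
Nov 23, 1641 → Dec 23, 1641: 30 days (November has 30).
Dec 23, 1641 → Jan 23, 1642: 31 days (December has 31).
Jan 23, 1642 → Feb 23, 1642: 31 days (January has 31).
Feb 23, 1642 → Feb 27, 1642: 4 days.
Total: 5759 days.

5759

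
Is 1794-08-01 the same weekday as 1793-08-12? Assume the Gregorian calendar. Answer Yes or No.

No

From Aug 12, 1793 to Aug 1, 1794 is 354 days.
354 mod 7 = 4, so they are different weekdays.
(Aug 12, 1793 is a Monday; Aug 1, 1794 is a Friday.)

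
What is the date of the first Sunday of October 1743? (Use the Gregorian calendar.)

October 6, 1743

October 1, 1743 is a Tuesday.
The first Sunday is therefore October 6 (5 days later).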